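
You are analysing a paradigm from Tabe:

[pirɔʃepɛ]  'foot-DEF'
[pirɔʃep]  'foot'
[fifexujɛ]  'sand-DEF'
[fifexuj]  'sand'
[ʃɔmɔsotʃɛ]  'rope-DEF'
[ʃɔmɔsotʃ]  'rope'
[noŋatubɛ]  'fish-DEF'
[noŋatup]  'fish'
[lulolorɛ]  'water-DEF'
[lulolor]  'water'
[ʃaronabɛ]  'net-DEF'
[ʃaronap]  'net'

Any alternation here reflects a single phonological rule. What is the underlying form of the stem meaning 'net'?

'net' shows [b] ~ [p] at the end of the stem ([ʃaronabɛ] vs [ʃaronap]).
The stem 'foot' ([pirɔʃepɛ], [pirɔʃep]) shows [p] unchanged in both environments, so [p] cannot be basic with [b] derived before the DEF suffix.
The alternation reflects word-final obstruent devoicing: voiced obstruents become voiceless word-finally. /b/ is underlying.

/ʃaronab/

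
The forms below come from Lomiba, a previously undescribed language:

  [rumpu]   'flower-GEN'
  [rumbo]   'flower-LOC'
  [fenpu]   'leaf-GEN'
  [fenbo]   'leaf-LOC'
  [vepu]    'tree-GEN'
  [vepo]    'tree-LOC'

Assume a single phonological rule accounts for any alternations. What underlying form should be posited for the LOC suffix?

/-bo/

The LOC suffix surfaces as [-bo] and [-po], depending on the final segment of the stem.
The GEN suffix, which begins with [p], is invariant after every stem; so [p] is not altered by any rule here.
The LOC suffix is therefore /-bo/ underlyingly, with post-vocalic devoicing: voiced stops become voiceless after a vowel.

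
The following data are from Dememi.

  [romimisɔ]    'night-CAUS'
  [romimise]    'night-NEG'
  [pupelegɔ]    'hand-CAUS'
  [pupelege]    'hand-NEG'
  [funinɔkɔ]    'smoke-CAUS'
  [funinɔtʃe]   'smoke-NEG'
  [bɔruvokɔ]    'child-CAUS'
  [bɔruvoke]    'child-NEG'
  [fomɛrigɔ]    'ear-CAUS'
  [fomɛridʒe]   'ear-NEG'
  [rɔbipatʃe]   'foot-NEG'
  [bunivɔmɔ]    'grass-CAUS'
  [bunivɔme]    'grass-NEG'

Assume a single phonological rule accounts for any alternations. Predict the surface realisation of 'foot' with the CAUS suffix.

[rɔbipakɔ]

'smoke' shows [k] ~ [tʃ] at the end of the stem ([funinɔkɔ] vs [funinɔtʃe]).
But 'child' keeps [k] in both environments ([bɔruvokɔ], [bɔruvoke]), so there is no rule changing /k/ to [tʃ] before the NEG suffix.
So /tʃ/ is underlying, and a rule of depalatalization — palato-alveolar /tʃ/ and /dʒ/ become [k] and [g] when no front vowel follows — gives [k].
From [rɔbipatʃe] the stem 'foot' is /rɔbipatʃ/; when no front vowel follows this yields [rɔbipakɔ].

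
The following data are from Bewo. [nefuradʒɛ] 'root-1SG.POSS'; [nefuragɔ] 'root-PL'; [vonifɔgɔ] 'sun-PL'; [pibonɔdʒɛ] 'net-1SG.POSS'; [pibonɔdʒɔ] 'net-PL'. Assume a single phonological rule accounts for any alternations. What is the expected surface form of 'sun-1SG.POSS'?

[vonifɔdʒɛ]

The stem for 'root' ends in [dʒ] in [nefuradʒɛ] but [g] in [nefuragɔ].
If /dʒ/ were underlying and a rule turned it into [g] before the PL suffix, 'net' would also alternate; but it has [dʒ] in both [pibonɔdʒɛ] and [pibonɔdʒɔ].
The underlying segment must be /g/; /g/ becomes palato-alveolar [dʒ] before a front vowel, yielding [dʒ] there.
From [vonifɔgɔ] the stem 'sun' is /vonifɔg/; before a front vowel this yields [vonifɔdʒɛ].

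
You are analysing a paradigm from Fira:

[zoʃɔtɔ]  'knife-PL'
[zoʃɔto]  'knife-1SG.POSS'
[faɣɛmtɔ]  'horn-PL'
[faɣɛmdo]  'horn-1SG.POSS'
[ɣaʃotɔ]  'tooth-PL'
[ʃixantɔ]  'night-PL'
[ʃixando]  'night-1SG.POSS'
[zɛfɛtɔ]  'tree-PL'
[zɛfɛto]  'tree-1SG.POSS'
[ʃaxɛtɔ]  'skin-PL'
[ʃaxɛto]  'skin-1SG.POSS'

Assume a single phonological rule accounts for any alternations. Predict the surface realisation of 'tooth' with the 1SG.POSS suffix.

[ɣaʃoto]

The 1SG.POSS suffix surfaces as [-do] and [-to], depending on the final segment of the stem.
The PL suffix, which begins with [t], is invariant after every stem; so [t] is not altered by any rule here.
So the underlying form is /-do/, and voiced stops become voiceless after a vowel.
After 'tooth', which ends in a vowel, the suffix surfaces as [-to], giving [ɣaʃoto].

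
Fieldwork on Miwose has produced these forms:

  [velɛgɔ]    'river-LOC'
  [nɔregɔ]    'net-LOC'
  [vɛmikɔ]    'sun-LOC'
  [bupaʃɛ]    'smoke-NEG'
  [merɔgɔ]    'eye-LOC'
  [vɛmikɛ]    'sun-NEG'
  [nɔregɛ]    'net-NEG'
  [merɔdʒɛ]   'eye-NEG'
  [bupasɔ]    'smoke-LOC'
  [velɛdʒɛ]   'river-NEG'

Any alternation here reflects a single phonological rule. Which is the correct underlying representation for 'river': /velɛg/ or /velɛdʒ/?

/velɛdʒ/

The root 'river' surfaces as [velɛdʒɛ] and [velɛgɔ], with a stem-final [dʒ] ~ [g] alternation.
If /g/ were underlying and a rule turned it into [dʒ] before the NEG suffix, 'net' would also alternate; but it has [g] in both [nɔregɛ] and [nɔregɔ].
So /dʒ/ is underlying, and a rule of depalatalization — palato-alveolar /dʒ/ and /ʃ/ become [g] and [s] when no front vowel follows — gives [g].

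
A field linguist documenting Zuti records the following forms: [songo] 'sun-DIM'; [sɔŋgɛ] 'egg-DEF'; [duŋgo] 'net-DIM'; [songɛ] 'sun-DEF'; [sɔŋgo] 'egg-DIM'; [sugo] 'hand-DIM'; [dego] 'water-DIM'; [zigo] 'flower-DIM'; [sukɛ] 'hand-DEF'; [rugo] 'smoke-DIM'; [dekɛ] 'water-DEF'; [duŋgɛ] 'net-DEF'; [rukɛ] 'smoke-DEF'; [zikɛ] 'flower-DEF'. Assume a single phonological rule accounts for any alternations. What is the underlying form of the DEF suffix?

/-kɛ/

The DEF suffix surfaces as [-gɛ] and [-kɛ], depending on the final segment of the stem.
The DIM suffix, which begins with [g], is invariant after every stem; so [g] is not altered by any rule here.
So the underlying form is /-kɛ/, and voiceless stops become voiced after a nasal.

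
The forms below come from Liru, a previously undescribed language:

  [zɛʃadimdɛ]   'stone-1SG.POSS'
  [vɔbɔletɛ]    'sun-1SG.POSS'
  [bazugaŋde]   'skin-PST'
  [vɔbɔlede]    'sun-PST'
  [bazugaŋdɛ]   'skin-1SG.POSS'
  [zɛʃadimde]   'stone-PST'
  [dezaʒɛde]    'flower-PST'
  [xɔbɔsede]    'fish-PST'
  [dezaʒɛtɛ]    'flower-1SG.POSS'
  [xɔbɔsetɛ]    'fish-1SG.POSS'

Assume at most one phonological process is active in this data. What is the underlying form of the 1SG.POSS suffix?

The 1SG.POSS suffix surfaces as [-dɛ] and [-tɛ], depending on the final segment of the stem.
The PST suffix, which begins with [d], is invariant after every stem; so [d] is not altered by any rule here.
So the underlying form is /-tɛ/, and voiceless stops become voiced after a nasal.

/-tɛ/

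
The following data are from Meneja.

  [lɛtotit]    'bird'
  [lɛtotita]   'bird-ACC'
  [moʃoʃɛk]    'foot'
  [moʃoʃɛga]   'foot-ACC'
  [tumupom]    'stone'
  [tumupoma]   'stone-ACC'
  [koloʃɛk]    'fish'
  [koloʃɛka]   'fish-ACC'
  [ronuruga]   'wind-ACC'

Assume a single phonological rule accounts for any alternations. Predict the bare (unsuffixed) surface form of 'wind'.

[ronuruk]

The root 'foot' surfaces as [moʃoʃɛk] and [moʃoʃɛga], with a stem-final [k] ~ [g] alternation.
If /k/ were underlying and a rule turned it into [g] before the ACC suffix, 'fish' would also alternate; but it has [k] in both [koloʃɛk] and [koloʃɛka].
Therefore /g/ is basic and [k] is derived by word-final obstruent devoicing (voiced obstruents become voiceless word-finally).
From [ronuruga] the stem 'wind' is /ronurug/; word-finally this yields [ronuruk].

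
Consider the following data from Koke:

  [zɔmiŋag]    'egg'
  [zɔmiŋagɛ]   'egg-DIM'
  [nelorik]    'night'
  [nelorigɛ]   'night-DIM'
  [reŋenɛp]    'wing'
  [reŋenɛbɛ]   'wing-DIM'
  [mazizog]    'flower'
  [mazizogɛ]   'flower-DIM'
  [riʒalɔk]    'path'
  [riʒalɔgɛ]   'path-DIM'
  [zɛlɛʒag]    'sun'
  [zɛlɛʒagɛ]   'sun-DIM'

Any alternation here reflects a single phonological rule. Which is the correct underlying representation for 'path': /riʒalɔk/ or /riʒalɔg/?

The stem for 'path' ends in [k] in [riʒalɔk] but [g] in [riʒalɔgɛ].
The stem 'egg' ([zɔmiŋag], [zɔmiŋagɛ]) shows [g] unchanged in both environments, so [g] cannot be basic with [k] derived in isolation.
The alternation reflects intervocalic voicing: voiceless stops become voiced between vowels. /k/ is underlying.

/riʒalɔk/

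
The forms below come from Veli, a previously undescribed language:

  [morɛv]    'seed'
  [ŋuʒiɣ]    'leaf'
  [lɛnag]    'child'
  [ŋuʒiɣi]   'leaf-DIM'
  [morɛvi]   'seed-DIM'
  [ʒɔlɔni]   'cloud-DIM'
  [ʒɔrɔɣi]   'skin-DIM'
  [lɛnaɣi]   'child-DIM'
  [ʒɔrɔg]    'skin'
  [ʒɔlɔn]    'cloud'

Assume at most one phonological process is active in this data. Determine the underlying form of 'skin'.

The root 'skin' surfaces as [ʒɔrɔɣi] and [ʒɔrɔg], with a stem-final [ɣ] ~ [g] alternation.
But 'leaf' keeps [ɣ] in both environments ([ŋuʒiɣi], [ŋuʒiɣ]), so there is no rule changing /ɣ/ to [g] in isolation.
The underlying segment must be /g/; voiced stops become fricatives between vowels, yielding [ɣ] there.
Hence 'skin' is /ʒɔrɔg/ underlyingly.

/ʒɔrɔg/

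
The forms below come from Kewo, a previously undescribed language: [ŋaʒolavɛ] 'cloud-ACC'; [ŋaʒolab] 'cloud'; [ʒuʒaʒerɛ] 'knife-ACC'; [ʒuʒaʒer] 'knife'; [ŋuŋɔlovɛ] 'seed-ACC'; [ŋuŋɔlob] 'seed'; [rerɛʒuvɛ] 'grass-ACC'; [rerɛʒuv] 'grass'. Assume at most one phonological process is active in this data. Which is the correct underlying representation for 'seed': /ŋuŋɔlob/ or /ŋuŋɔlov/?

/ŋuŋɔlob/

The root 'seed' surfaces as [ŋuŋɔlovɛ] and [ŋuŋɔlob], with a stem-final [v] ~ [b] alternation.
The stem 'grass' ([rerɛʒuvɛ], [rerɛʒuv]) shows [v] unchanged in both environments, so [v] cannot be basic with [b] derived in isolation.
The alternation reflects intervocalic spirantization: voiced stops become fricatives between vowels. /b/ is underlying.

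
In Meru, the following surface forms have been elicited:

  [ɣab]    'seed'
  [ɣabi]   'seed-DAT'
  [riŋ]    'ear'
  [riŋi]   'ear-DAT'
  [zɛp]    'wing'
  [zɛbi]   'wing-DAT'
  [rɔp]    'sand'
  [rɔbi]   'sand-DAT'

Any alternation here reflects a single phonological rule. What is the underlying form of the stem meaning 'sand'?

/rɔp/

The root 'sand' surfaces as [rɔp] and [rɔbi], with a stem-final [p] ~ [b] alternation.
The stem 'seed' ([ɣab], [ɣabi]) shows [b] unchanged in both environments, so [b] cannot be basic with [p] derived in isolation.
The underlying segment must be /p/; voiceless stops become voiced between vowels, yielding [b] there.
So 'sand' = /rɔp/.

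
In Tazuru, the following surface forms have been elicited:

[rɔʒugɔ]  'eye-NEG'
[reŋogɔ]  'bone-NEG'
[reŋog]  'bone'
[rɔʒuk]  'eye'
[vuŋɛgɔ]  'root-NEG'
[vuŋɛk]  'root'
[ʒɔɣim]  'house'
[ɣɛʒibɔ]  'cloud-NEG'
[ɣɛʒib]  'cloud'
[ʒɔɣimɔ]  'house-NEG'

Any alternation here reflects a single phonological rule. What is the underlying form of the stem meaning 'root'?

/vuŋɛk/

In [vuŋɛk] and [vuŋɛgɔ] the final segment of 'root' alternates: [k] ~ [g].
If /g/ were underlying and a rule turned it into [k] in isolation, 'bone' would also alternate; but it has [g] in both [reŋog] and [reŋogɔ].
The underlying segment must be /k/; voiceless stops become voiced between vowels, yielding [g] there.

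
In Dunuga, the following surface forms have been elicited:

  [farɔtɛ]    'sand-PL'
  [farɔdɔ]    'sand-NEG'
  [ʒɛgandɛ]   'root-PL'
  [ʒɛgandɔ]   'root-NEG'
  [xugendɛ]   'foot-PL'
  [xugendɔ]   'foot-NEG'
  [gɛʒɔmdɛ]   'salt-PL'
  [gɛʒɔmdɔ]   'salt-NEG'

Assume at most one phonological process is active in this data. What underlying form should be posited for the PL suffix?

/-tɛ/

The PL suffix surfaces as [-dɛ] and [-tɛ], depending on the final segment of the stem.
By contrast the NEG suffix keeps its initial [d] throughout — that segment must be underlying.
So the underlying form is /-tɛ/, and voiceless stops become voiced after a nasal.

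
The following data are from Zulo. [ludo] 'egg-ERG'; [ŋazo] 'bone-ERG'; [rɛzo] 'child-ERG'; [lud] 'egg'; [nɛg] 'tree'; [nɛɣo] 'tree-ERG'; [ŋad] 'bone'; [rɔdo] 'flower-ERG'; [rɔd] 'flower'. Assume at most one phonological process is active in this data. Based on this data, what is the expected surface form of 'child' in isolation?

[rɛd]

The root 'bone' surfaces as [ŋazo] and [ŋad], with a stem-final [z] ~ [d] alternation.
Compare 'egg', with invariant [d] in [ludo] and [lud]: an analysis with underlying /d/ and a rule producing [z] before the ERG suffix would wrongly predict alternation here too.
Therefore /z/ is basic and [d] is derived by word-final hardening (voiced fricatives become stops word-finally).
From [rɛzo] the stem 'child' is /rɛz/; word-finally this yields [rɛd].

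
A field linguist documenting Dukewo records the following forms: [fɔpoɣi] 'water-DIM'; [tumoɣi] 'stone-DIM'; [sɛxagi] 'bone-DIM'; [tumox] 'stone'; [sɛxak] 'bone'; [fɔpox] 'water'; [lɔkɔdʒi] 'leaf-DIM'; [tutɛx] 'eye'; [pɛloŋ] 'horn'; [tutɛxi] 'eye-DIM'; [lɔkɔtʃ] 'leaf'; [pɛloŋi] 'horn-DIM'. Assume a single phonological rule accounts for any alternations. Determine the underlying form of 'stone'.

In [tumox] and [tumoɣi] the final segment of 'stone' alternates: [x] ~ [ɣ].
Compare 'eye', with invariant [x] in [tutɛx] and [tutɛxi]: an analysis with underlying /x/ and a rule producing [ɣ] before the DIM suffix would wrongly predict alternation here too.
So /ɣ/ is underlying, and a rule of word-final obstruent devoicing — voiced obstruents become voiceless word-finally — gives [x].
So 'stone' = /tumoɣ/.

/tumoɣ/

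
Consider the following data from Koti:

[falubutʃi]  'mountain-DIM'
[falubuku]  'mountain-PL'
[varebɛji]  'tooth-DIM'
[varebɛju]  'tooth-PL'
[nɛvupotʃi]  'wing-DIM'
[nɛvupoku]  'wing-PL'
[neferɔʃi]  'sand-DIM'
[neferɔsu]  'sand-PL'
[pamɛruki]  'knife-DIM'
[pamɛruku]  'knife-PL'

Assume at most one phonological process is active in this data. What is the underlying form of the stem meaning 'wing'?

The root 'wing' surfaces as [nɛvupotʃi] and [nɛvupoku], with a stem-final [tʃ] ~ [k] alternation.
But 'knife' keeps [k] in both environments ([pamɛruki], [pamɛruku]), so there is no rule changing /k/ to [tʃ] before the DIM suffix.
The alternation reflects depalatalization: palato-alveolar /tʃ/ and /ʃ/ become [k] and [s] when no front vowel follows. /tʃ/ is underlying.

/nɛvupotʃ/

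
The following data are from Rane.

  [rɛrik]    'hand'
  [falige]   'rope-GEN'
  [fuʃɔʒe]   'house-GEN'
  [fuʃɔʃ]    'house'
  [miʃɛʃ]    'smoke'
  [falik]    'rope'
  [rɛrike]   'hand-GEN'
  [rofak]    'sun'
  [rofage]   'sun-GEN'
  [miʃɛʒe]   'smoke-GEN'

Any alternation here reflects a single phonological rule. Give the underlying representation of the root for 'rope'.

/falig/

'rope' shows [k] ~ [g] at the end of the stem ([falik] vs [falige]).
The stem 'hand' ([rɛrik], [rɛrike]) shows [k] unchanged in both environments, so [k] cannot be basic with [g] derived before the GEN suffix.
So /g/ is underlying, and a rule of word-final obstruent devoicing — voiced obstruents become voiceless word-finally — gives [k].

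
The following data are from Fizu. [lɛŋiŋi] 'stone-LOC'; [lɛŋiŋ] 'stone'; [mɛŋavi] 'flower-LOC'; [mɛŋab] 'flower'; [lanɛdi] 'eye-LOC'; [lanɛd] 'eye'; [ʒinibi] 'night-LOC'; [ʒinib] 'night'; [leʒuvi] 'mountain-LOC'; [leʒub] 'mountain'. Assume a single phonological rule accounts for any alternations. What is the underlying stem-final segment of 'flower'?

/v/

The root 'flower' surfaces as [mɛŋavi] and [mɛŋab], with a stem-final [v] ~ [b] alternation.
The stem 'night' ([ʒinibi], [ʒinib]) shows [b] unchanged in both environments, so [b] cannot be basic with [v] derived before the LOC suffix.
The underlying segment must be /v/; voiced fricatives become stops word-finally, yielding [b] there.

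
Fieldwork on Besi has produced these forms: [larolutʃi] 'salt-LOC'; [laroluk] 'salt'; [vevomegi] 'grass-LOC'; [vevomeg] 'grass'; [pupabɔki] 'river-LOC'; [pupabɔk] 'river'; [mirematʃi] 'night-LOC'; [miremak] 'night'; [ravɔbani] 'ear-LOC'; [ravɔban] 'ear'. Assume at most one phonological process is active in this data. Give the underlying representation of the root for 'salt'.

/larolutʃ/

The root 'salt' surfaces as [larolutʃi] and [laroluk], with a stem-final [tʃ] ~ [k] alternation.
The stem 'river' ([pupabɔki], [pupabɔk]) shows [k] unchanged in both environments, so [k] cannot be basic with [tʃ] derived before the LOC suffix.
The underlying segment must be /tʃ/; palato-alveolar /tʃ/ becomes [k] when no front vowel follows, yielding [k] there.
So 'salt' = /larolutʃ/.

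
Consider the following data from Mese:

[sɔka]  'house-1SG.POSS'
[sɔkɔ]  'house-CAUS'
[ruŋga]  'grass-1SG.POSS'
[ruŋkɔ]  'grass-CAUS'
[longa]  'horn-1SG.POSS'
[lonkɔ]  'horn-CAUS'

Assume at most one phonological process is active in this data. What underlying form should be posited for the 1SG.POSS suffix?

The 1SG.POSS suffix surfaces as [-ga] and [-ka], depending on the final segment of the stem.
By contrast the CAUS suffix keeps its initial [k] throughout — that segment must be underlying.
The 1SG.POSS suffix is therefore /-ga/ underlyingly, with post-vocalic devoicing: voiced stops become voiceless after a vowel.

/-ga/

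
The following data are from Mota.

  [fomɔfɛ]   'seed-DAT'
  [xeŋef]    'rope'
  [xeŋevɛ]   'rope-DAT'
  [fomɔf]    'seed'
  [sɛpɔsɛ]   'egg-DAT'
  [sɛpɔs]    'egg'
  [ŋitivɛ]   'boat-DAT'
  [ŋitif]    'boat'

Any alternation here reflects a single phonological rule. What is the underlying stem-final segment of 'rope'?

The root 'rope' surfaces as [xeŋevɛ] and [xeŋef], with a stem-final [v] ~ [f] alternation.
If /f/ were underlying and a rule turned it into [v] before the DAT suffix, 'seed' would also alternate; but it has [f] in both [fomɔfɛ] and [fomɔf].
Therefore /v/ is basic and [f] is derived by word-final obstruent devoicing (voiced obstruents become voiceless word-finally).

/v/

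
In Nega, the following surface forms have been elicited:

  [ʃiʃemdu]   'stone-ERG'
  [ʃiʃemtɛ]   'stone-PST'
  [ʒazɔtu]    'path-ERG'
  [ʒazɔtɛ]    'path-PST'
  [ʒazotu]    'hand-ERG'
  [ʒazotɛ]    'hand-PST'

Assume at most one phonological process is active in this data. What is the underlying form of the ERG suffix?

The ERG morpheme has two allomorphs, [-du] and [-tu].
The PST suffix, which begins with [t], is invariant after every stem; so [t] is not altered by any rule here.
So the underlying form is /-du/, and voiced stops become voiceless after a vowel.

/-du/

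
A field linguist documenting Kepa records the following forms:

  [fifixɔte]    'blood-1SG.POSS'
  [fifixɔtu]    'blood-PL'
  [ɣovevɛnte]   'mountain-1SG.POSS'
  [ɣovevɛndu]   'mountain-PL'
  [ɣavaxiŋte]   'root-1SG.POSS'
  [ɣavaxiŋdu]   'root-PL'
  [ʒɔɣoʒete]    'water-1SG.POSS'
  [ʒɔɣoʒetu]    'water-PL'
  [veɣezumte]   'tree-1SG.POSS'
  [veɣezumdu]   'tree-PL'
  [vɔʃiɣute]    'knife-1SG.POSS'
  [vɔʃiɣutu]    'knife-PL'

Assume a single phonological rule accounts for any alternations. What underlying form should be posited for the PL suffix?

/-du/

The PL morpheme has two allomorphs, [-du] and [-tu].
By contrast the 1SG.POSS suffix keeps its initial [t] throughout — that segment must be underlying.
So the underlying form is /-du/, and voiced stops become voiceless after a vowel.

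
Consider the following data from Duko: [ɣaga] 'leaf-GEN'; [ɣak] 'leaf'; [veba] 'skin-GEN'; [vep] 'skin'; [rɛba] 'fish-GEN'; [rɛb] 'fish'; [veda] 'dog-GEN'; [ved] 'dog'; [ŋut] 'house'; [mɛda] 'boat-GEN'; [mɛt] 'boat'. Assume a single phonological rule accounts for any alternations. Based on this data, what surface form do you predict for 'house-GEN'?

[ŋuda]

The stem for 'boat' ends in [d] in [mɛda] but [t] in [mɛt].
Compare 'dog', with invariant [d] in [veda] and [ved]: an analysis with underlying /d/ and a rule producing [t] in isolation would wrongly predict alternation here too.
So /t/ is underlying, and a rule of intervocalic voicing — voiceless stops become voiced between vowels — gives [d].
From [ŋut] the stem 'house' is /ŋut/; between vowels this yields [ŋuda].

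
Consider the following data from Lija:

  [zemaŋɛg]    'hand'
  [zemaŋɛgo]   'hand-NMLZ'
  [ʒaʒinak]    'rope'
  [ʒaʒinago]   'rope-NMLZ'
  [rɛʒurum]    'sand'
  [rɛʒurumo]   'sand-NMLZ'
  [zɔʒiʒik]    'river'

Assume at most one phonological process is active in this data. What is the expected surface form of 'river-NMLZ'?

[zɔʒiʒigo]

In [ʒaʒinak] and [ʒaʒinago] the final segment of 'rope' alternates: [k] ~ [g].
Compare 'hand', with invariant [g] in [zemaŋɛg] and [zemaŋɛgo]: an analysis with underlying /g/ and a rule producing [k] in isolation would wrongly predict alternation here too.
The alternation reflects intervocalic voicing: voiceless stops become voiced between vowels. /k/ is underlying.
From [zɔʒiʒik] the stem 'river' is /zɔʒiʒik/; between vowels this yields [zɔʒiʒigo].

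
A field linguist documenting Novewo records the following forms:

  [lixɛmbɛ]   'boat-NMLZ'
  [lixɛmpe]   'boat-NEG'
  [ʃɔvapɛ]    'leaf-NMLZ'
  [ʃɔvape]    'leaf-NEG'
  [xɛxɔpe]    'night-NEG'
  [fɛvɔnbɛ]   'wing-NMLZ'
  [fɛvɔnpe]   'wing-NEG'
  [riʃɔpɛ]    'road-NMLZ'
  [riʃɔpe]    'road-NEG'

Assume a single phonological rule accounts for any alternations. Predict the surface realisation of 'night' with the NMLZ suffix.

[xɛxɔpɛ]

The NMLZ suffix surfaces as [-bɛ] and [-pɛ], depending on the final segment of the stem.
The NEG suffix, which begins with [p], is invariant after every stem; so [p] is not altered by any rule here.
So the underlying form is /-bɛ/, and voiced stops become voiceless after a vowel.
After 'night', which ends in a vowel, the suffix surfaces as [-pɛ], giving [xɛxɔpɛ].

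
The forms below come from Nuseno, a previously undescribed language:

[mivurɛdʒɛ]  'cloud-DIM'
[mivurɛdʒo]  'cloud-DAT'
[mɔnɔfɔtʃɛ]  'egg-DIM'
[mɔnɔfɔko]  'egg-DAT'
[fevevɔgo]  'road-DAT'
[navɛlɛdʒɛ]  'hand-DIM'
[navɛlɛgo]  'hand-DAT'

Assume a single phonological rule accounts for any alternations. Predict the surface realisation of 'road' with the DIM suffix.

In [navɛlɛdʒɛ] and [navɛlɛgo] the final segment of 'hand' alternates: [dʒ] ~ [g].
If /dʒ/ were underlying and a rule turned it into [g] before the DAT suffix, 'cloud' would also alternate; but it has [dʒ] in both [mivurɛdʒɛ] and [mivurɛdʒo].
The underlying segment must be /g/; /k/ and /g/ become palato-alveolar [tʃ] and [dʒ] before a front vowel, yielding [dʒ] there.
The one attested form of 'road', [fevevɔgo], shows underlying /fevevɔg/. Applying the same rule before a front vowel gives [fevevɔdʒɛ].

[fevevɔdʒɛ]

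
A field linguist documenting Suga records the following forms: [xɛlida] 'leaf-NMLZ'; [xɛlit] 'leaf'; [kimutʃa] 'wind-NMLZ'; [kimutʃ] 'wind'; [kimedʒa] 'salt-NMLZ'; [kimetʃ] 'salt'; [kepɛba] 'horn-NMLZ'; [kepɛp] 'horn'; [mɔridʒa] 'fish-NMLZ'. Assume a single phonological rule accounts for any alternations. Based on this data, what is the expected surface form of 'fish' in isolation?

The stem for 'salt' ends in [dʒ] in [kimedʒa] but [tʃ] in [kimetʃ].
Compare 'wind', with invariant [tʃ] in [kimutʃa] and [kimutʃ]: an analysis with underlying /tʃ/ and a rule producing [dʒ] before the NMLZ suffix would wrongly predict alternation here too.
So /dʒ/ is underlying, and a rule of word-final obstruent devoicing — voiced obstruents become voiceless word-finally — gives [tʃ].
From [mɔridʒa] the stem 'fish' is /mɔridʒ/; word-finally this yields [mɔritʃ].

[mɔritʃ]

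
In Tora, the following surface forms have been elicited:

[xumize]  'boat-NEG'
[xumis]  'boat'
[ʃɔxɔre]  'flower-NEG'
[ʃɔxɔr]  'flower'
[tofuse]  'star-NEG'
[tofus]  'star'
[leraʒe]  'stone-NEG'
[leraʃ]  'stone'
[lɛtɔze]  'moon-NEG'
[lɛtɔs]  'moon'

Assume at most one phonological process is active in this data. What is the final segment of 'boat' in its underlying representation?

'boat' shows [z] ~ [s] at the end of the stem ([xumize] vs [xumis]).
If /s/ were underlying and a rule turned it into [z] before the NEG suffix, 'star' would also alternate; but it has [s] in both [tofuse] and [tofus].
So /z/ is underlying, and a rule of word-final obstruent devoicing — voiced obstruents become voiceless word-finally — gives [s].

/z/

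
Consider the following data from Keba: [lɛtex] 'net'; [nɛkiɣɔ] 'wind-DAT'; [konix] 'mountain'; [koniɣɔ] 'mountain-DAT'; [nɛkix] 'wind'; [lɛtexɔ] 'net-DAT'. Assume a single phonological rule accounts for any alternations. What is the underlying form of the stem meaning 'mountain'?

/koniɣ/

The stem for 'mountain' ends in [x] in [konix] but [ɣ] in [koniɣɔ].
But 'net' keeps [x] in both environments ([lɛtex], [lɛtexɔ]), so there is no rule changing /x/ to [ɣ] before the DAT suffix.
Therefore /ɣ/ is basic and [x] is derived by word-final obstruent devoicing (voiced obstruents become voiceless word-finally).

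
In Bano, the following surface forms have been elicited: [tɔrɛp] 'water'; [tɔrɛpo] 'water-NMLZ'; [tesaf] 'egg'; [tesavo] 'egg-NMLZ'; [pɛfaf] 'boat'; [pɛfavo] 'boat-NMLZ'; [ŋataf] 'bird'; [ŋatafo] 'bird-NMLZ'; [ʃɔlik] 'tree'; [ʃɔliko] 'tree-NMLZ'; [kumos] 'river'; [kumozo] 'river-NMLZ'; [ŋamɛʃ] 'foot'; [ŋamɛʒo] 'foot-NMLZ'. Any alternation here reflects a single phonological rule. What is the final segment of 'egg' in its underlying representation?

In [tesaf] and [tesavo] the final segment of 'egg' alternates: [f] ~ [v].
Compare 'bird', with invariant [f] in [ŋataf] and [ŋatafo]: an analysis with underlying /f/ and a rule producing [v] before the NMLZ suffix would wrongly predict alternation here too.
So /v/ is underlying, and a rule of word-final obstruent devoicing — voiced obstruents become voiceless word-finally — gives [f].

/v/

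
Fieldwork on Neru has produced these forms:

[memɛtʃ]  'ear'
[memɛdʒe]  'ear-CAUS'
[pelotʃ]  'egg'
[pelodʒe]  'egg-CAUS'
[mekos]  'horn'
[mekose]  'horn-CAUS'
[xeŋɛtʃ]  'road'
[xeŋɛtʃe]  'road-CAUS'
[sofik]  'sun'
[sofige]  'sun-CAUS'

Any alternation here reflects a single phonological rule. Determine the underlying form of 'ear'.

The stem for 'ear' ends in [tʃ] in [memɛtʃ] but [dʒ] in [memɛdʒe].
But 'road' keeps [tʃ] in both environments ([xeŋɛtʃ], [xeŋɛtʃe]), so there is no rule changing /tʃ/ to [dʒ] before the CAUS suffix.
The alternation reflects word-final obstruent devoicing: voiced obstruents become voiceless word-finally. /dʒ/ is underlying.

/memɛdʒ/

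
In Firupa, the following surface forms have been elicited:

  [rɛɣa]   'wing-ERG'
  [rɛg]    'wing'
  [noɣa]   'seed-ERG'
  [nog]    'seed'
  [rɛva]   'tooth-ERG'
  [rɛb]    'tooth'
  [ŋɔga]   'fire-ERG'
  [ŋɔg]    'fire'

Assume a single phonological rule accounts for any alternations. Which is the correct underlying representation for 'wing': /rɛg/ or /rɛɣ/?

/rɛɣ/

In [rɛɣa] and [rɛg] the final segment of 'wing' alternates: [ɣ] ~ [g].
If /g/ were underlying and a rule turned it into [ɣ] before the ERG suffix, 'fire' would also alternate; but it has [g] in both [ŋɔga] and [ŋɔg].
Therefore /ɣ/ is basic and [g] is derived by word-final hardening (voiced fricatives become stops word-finally).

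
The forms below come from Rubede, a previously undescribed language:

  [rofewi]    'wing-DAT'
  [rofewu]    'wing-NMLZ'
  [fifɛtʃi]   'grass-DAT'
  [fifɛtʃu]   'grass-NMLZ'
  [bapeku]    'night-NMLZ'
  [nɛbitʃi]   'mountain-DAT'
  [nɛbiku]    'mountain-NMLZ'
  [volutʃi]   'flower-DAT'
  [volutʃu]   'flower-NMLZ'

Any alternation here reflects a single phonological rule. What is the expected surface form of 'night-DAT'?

'mountain' shows [tʃ] ~ [k] at the end of the stem ([nɛbitʃi] vs [nɛbiku]).
Compare 'flower', with invariant [tʃ] in [volutʃi] and [volutʃu]: an analysis with underlying /tʃ/ and a rule producing [k] before the NMLZ suffix would wrongly predict alternation here too.
The alternation reflects palatalization before a front vowel: /k/ becomes palato-alveolar [tʃ] before a front vowel. /k/ is underlying.
From [bapeku] the stem 'night' is /bapek/; before a front vowel this yields [bapetʃi].

[bapetʃi]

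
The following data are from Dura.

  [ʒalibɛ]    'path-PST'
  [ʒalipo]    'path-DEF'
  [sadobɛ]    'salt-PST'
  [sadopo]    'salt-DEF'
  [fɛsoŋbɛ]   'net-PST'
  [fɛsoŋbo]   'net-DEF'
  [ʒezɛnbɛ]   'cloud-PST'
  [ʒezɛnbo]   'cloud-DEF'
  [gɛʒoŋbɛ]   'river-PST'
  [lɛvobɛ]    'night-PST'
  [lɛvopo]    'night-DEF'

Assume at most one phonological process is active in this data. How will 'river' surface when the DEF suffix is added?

The DEF morpheme has two allomorphs, [-bo] and [-po].
By contrast the PST suffix keeps its initial [b] throughout — that segment must be underlying.
So the underlying form is /-po/, and voiceless stops become voiced after a nasal.
After 'river', which ends in a nasal, the suffix surfaces as [-bo], giving [gɛʒoŋbo].

[gɛʒoŋbo]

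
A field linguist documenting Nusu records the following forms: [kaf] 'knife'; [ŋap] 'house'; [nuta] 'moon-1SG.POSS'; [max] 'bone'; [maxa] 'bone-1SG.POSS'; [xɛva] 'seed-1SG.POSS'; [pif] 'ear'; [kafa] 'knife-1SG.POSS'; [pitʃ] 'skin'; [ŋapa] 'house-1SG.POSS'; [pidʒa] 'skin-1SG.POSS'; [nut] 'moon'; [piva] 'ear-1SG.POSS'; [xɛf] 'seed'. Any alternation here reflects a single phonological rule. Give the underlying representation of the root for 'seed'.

The root 'seed' surfaces as [xɛva] and [xɛf], with a stem-final [v] ~ [f] alternation.
But 'knife' keeps [f] in both environments ([kafa], [kaf]), so there is no rule changing /f/ to [v] before the 1SG.POSS suffix.
Therefore /v/ is basic and [f] is derived by word-final obstruent devoicing (voiced obstruents become voiceless word-finally).

/xɛv/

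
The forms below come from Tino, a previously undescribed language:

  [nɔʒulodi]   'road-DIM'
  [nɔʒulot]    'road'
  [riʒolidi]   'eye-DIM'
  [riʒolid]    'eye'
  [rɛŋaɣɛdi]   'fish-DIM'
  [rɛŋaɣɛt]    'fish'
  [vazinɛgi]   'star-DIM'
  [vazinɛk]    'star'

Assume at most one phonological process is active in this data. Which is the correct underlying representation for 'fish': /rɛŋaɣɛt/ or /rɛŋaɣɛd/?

/rɛŋaɣɛt/

In [rɛŋaɣɛdi] and [rɛŋaɣɛt] the final segment of 'fish' alternates: [d] ~ [t].
Compare 'eye', with invariant [d] in [riʒolidi] and [riʒolid]: an analysis with underlying /d/ and a rule producing [t] in isolation would wrongly predict alternation here too.
The alternation reflects intervocalic voicing: voiceless stops become voiced between vowels. /t/ is underlying.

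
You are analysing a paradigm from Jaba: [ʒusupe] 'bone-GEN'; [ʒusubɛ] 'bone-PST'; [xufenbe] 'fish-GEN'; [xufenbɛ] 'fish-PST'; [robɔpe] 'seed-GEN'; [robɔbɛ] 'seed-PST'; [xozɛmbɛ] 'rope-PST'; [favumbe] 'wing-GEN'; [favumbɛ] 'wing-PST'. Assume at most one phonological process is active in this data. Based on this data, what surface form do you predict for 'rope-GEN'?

The GEN suffix surfaces as [-be] and [-pe], depending on the final segment of the stem.
The PST suffix, which begins with [b], is invariant after every stem; so [b] is not altered by any rule here.
So the underlying form is /-pe/, and voiceless stops become voiced after a nasal.
After 'rope', which ends in a nasal, the suffix surfaces as [-be], giving [xozɛmbe].

[xozɛmbe]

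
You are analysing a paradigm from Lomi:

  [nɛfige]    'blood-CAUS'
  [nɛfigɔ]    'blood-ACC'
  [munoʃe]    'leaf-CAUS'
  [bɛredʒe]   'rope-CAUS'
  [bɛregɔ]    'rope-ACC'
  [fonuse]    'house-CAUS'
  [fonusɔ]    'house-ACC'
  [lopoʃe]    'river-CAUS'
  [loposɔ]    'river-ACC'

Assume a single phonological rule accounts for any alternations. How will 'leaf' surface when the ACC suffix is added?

[munosɔ]

'river' shows [ʃ] ~ [s] at the end of the stem ([lopoʃe] vs [loposɔ]).
The stem 'house' ([fonuse], [fonusɔ]) shows [s] unchanged in both environments, so [s] cannot be basic with [ʃ] derived before the CAUS suffix.
The underlying segment must be /ʃ/; palato-alveolar /dʒ/ and /ʃ/ become [g] and [s] when no front vowel follows, yielding [s] there.
The one attested form of 'leaf', [munoʃe], shows underlying /munoʃ/. Applying the same rule when no front vowel follows gives [munosɔ].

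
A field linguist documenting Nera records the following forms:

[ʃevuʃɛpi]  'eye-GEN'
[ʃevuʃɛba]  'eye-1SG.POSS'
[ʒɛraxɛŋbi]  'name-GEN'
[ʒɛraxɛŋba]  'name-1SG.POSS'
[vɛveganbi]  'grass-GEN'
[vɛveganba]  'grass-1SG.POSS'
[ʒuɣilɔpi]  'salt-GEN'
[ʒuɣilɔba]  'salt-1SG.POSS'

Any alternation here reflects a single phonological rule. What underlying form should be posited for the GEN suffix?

/-pi/

The GEN suffix surfaces as [-bi] and [-pi], depending on the final segment of the stem.
By contrast the 1SG.POSS suffix keeps its initial [b] throughout — that segment must be underlying.
The GEN suffix is therefore /-pi/ underlyingly, with post-nasal voicing: voiceless stops become voiced after a nasal.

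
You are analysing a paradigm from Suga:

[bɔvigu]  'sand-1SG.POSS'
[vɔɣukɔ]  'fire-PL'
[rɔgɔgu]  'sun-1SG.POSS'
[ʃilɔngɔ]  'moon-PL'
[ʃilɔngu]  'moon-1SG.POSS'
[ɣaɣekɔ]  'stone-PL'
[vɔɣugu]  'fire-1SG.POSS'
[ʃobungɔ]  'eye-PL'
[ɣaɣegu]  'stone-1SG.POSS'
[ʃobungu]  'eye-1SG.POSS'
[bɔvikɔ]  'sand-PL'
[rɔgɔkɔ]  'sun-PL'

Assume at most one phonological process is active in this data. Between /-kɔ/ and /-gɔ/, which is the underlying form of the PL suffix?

/-kɔ/

The PL suffix surfaces as [-gɔ] and [-kɔ], depending on the final segment of the stem.
By contrast the 1SG.POSS suffix keeps its initial [g] throughout — that segment must be underlying.
So the underlying form is /-kɔ/, and voiceless stops become voiced after a nasal.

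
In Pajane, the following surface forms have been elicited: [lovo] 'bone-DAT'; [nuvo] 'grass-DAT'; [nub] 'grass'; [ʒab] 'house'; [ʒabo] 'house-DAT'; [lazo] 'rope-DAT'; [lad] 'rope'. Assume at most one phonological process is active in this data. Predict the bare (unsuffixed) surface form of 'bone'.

[lob]

The root 'grass' surfaces as [nub] and [nuvo], with a stem-final [b] ~ [v] alternation.
The stem 'house' ([ʒab], [ʒabo]) shows [b] unchanged in both environments, so [b] cannot be basic with [v] derived before the DAT suffix.
The underlying segment must be /v/; voiced fricatives become stops word-finally, yielding [b] there.
The one attested form of 'bone', [lovo], shows underlying /lov/. Applying the same rule word-finally gives [lob].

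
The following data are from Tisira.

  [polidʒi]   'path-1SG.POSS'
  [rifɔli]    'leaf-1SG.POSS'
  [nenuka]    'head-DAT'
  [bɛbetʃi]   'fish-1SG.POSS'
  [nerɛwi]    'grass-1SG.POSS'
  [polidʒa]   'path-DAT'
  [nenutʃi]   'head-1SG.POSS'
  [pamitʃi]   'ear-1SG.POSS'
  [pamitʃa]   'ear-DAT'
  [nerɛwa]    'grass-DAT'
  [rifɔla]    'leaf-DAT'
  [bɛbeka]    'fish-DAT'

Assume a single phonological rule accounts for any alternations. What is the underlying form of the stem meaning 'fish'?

'fish' shows [k] ~ [tʃ] at the end of the stem ([bɛbeka] vs [bɛbetʃi]).
But 'ear' keeps [tʃ] in both environments ([pamitʃa], [pamitʃi]), so there is no rule changing /tʃ/ to [k] before the DAT suffix.
So /k/ is underlying, and a rule of palatalization before a front vowel — /k/ becomes palato-alveolar [tʃ] before a front vowel — gives [tʃ].
Hence 'fish' is /bɛbek/ underlyingly.

/bɛbek/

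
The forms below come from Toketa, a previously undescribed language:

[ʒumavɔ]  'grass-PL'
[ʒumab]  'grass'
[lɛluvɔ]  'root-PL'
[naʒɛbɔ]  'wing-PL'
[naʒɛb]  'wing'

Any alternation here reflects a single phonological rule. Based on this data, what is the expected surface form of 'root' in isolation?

[lɛlub]

The root 'grass' surfaces as [ʒumavɔ] and [ʒumab], with a stem-final [v] ~ [b] alternation.
Compare 'wing', with invariant [b] in [naʒɛbɔ] and [naʒɛb]: an analysis with underlying /b/ and a rule producing [v] before the PL suffix would wrongly predict alternation here too.
So /v/ is underlying, and a rule of word-final hardening — voiced fricatives become stops word-finally — gives [b].
From [lɛluvɔ] the stem 'root' is /lɛluv/; word-finally this yields [lɛlub].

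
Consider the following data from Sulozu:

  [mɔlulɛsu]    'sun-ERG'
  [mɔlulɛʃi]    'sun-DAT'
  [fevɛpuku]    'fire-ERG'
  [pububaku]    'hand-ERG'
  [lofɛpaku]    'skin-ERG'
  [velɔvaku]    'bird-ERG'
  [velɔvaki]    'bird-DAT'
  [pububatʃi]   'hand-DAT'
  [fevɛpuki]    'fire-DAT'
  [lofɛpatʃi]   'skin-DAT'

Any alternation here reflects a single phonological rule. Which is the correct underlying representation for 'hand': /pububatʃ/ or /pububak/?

/pububatʃ/

'hand' shows [k] ~ [tʃ] at the end of the stem ([pububaku] vs [pububatʃi]).
If /k/ were underlying and a rule turned it into [tʃ] before the DAT suffix, 'bird' would also alternate; but it has [k] in both [velɔvaku] and [velɔvaki].
So /tʃ/ is underlying, and a rule of depalatalization — palato-alveolar /tʃ/ and /ʃ/ become [k] and [s] when no front vowel follows — gives [k].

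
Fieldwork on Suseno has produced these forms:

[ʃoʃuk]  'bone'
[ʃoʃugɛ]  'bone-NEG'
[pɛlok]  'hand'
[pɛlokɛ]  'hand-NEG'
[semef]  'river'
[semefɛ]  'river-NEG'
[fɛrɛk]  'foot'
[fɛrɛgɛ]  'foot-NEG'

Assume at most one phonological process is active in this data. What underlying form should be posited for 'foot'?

/fɛrɛg/

The root 'foot' surfaces as [fɛrɛk] and [fɛrɛgɛ], with a stem-final [k] ~ [g] alternation.
But 'hand' keeps [k] in both environments ([pɛlok], [pɛlokɛ]), so there is no rule changing /k/ to [g] before the NEG suffix.
Therefore /g/ is basic and [k] is derived by word-final obstruent devoicing (voiced obstruents become voiceless word-finally).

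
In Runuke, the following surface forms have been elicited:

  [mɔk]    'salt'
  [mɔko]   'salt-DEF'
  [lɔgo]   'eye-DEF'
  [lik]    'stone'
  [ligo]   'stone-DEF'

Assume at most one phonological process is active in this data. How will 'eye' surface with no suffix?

The root 'stone' surfaces as [lik] and [ligo], with a stem-final [k] ~ [g] alternation.
If /k/ were underlying and a rule turned it into [g] before the DEF suffix, 'salt' would also alternate; but it has [k] in both [mɔk] and [mɔko].
The underlying segment must be /g/; voiced obstruents become voiceless word-finally, yielding [k] there.
The one attested form of 'eye', [lɔgo], shows underlying /lɔg/. Applying the same rule word-finally gives [lɔk].

[lɔk]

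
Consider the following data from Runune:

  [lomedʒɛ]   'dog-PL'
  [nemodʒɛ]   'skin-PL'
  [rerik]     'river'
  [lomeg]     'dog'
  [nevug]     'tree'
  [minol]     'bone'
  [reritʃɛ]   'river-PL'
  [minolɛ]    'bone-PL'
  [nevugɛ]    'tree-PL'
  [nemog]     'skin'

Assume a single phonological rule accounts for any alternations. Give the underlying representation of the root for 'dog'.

/lomedʒ/

In [lomedʒɛ] and [lomeg] the final segment of 'dog' alternates: [dʒ] ~ [g].
But 'tree' keeps [g] in both environments ([nevugɛ], [nevug]), so there is no rule changing /g/ to [dʒ] before the PL suffix.
The alternation reflects depalatalization: palato-alveolar /tʃ/ and /dʒ/ become [k] and [g] when no front vowel follows. /dʒ/ is underlying.
The underlying form of 'dog' is therefore /lomedʒ/.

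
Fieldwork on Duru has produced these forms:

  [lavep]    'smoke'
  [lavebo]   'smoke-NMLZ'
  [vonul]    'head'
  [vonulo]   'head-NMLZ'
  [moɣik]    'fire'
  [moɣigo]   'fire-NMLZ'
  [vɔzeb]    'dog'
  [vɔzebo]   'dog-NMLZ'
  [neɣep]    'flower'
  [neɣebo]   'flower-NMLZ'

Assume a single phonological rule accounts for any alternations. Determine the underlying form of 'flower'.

/neɣep/

The root 'flower' surfaces as [neɣep] and [neɣebo], with a stem-final [p] ~ [b] alternation.
Compare 'dog', with invariant [b] in [vɔzeb] and [vɔzebo]: an analysis with underlying /b/ and a rule producing [p] in isolation would wrongly predict alternation here too.
The underlying segment must be /p/; voiceless stops become voiced between vowels, yielding [b] there.
Hence 'flower' is /neɣep/ underlyingly.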